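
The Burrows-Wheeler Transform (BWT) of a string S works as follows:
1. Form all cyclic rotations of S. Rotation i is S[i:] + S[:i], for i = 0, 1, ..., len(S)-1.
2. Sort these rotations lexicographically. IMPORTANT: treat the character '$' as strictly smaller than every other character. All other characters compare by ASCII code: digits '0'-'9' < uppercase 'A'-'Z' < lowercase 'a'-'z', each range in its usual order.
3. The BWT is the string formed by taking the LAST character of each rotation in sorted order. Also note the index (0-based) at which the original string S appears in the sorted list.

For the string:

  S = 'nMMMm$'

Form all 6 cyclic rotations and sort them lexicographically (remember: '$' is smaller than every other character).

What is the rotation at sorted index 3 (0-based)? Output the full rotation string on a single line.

Answer: Mm$nMM

Derivation:
All 6 rotations (rotation i = S[i:]+S[:i]):
  rot[0] = nMMMm$
  rot[1] = MMMm$n
  rot[2] = MMm$nM
  rot[3] = Mm$nMM
  rot[4] = m$nMMM
  rot[5] = $nMMMm
Sorted (with $ < everything):
  sorted[0] = $nMMMm
  sorted[1] = MMMm$n
  sorted[2] = MMm$nM
  sorted[3] = Mm$nMM
  sorted[4] = m$nMMM
  sorted[5] = nMMMm$
sorted[3] = Mm$nMM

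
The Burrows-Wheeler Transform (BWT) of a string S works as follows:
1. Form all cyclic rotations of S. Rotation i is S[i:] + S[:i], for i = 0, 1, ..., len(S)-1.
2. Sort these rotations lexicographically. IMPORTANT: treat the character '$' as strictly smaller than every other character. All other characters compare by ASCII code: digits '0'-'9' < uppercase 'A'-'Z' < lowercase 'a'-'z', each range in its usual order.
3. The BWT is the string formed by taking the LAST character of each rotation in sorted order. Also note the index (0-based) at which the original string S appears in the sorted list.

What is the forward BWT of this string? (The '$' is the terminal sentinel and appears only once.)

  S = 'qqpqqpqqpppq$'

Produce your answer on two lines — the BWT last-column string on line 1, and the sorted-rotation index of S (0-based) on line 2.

All 13 rotations (rotation i = S[i:]+S[:i]):
  rot[0] = qqpqqpqqpppq$
  rot[1] = qpqqpqqpppq$q
  rot[2] = pqqpqqpppq$qq
  rot[3] = qqpqqpppq$qqp
  rot[4] = qpqqpppq$qqpq
  rot[5] = pqqpppq$qqpqq
  rot[6] = qqpppq$qqpqqp
  rot[7] = qpppq$qqpqqpq
  rot[8] = pppq$qqpqqpqq
  rot[9] = ppq$qqpqqpqqp
  rot[10] = pq$qqpqqpqqpp
  rot[11] = q$qqpqqpqqppp
  rot[12] = $qqpqqpqqpppq
Sorted (with $ < everything):
  sorted[0] = $qqpqqpqqpppq  (last char: 'q')
  sorted[1] = pppq$qqpqqpqq  (last char: 'q')
  sorted[2] = ppq$qqpqqpqqp  (last char: 'p')
  sorted[3] = pq$qqpqqpqqpp  (last char: 'p')
  sorted[4] = pqqpppq$qqpqq  (last char: 'q')
  sorted[5] = pqqpqqpppq$qq  (last char: 'q')
  sorted[6] = q$qqpqqpqqppp  (last char: 'p')
  sorted[7] = qpppq$qqpqqpq  (last char: 'q')
  sorted[8] = qpqqpppq$qqpq  (last char: 'q')
  sorted[9] = qpqqpqqpppq$q  (last char: 'q')
  sorted[10] = qqpppq$qqpqqp  (last char: 'p')
  sorted[11] = qqpqqpppq$qqp  (last char: 'p')
  sorted[12] = qqpqqpqqpppq$  (last char: '$')
Last column: qqppqqpqqqpp$
Original string S is at sorted index 12

Answer: qqppqqpqqqpp$
12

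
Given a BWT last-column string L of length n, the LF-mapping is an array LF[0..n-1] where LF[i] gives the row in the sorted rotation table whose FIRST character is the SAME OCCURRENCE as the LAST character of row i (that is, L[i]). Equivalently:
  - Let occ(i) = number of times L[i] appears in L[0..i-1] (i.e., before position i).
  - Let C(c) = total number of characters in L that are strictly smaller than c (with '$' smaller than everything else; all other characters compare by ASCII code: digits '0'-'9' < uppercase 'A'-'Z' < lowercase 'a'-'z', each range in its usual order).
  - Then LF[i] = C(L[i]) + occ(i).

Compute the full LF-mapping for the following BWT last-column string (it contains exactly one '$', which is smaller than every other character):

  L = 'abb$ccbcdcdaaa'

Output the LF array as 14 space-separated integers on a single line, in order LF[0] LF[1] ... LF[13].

Answer: 1 5 6 0 8 9 7 10 12 11 13 2 3 4

Derivation:
Char counts: '$':1, 'a':4, 'b':3, 'c':4, 'd':2
C (first-col start): C('$')=0, C('a')=1, C('b')=5, C('c')=8, C('d')=12
L[0]='a': occ=0, LF[0]=C('a')+0=1+0=1
L[1]='b': occ=0, LF[1]=C('b')+0=5+0=5
L[2]='b': occ=1, LF[2]=C('b')+1=5+1=6
L[3]='$': occ=0, LF[3]=C('$')+0=0+0=0
L[4]='c': occ=0, LF[4]=C('c')+0=8+0=8
L[5]='c': occ=1, LF[5]=C('c')+1=8+1=9
L[6]='b': occ=2, LF[6]=C('b')+2=5+2=7
L[7]='c': occ=2, LF[7]=C('c')+2=8+2=10
L[8]='d': occ=0, LF[8]=C('d')+0=12+0=12
L[9]='c': occ=3, LF[9]=C('c')+3=8+3=11
L[10]='d': occ=1, LF[10]=C('d')+1=12+1=13
L[11]='a': occ=1, LF[11]=C('a')+1=1+1=2
L[12]='a': occ=2, LF[12]=C('a')+2=1+2=3
L[13]='a': occ=3, LF[13]=C('a')+3=1+3=4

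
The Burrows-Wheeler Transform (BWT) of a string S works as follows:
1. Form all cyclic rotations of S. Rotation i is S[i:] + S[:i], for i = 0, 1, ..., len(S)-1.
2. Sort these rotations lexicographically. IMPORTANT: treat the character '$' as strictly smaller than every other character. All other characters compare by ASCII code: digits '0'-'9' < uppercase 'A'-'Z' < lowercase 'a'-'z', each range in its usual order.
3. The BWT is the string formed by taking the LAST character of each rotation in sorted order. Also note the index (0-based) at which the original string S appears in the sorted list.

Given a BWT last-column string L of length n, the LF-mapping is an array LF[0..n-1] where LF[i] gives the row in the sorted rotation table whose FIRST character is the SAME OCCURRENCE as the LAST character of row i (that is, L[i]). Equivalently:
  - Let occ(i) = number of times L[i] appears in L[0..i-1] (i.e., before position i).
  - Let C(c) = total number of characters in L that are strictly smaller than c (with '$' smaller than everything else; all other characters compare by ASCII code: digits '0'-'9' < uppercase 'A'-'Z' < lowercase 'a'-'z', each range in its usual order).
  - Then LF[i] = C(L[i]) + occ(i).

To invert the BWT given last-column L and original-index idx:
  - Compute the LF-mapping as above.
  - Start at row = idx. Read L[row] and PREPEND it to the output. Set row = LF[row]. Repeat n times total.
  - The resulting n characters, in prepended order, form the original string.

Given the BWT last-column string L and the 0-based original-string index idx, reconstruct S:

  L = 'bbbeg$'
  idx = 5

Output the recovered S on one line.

LF mapping: 1 2 3 4 5 0
Walk LF starting at row 5, prepending L[row]:
  step 1: row=5, L[5]='$', prepend. Next row=LF[5]=0
  step 2: row=0, L[0]='b', prepend. Next row=LF[0]=1
  step 3: row=1, L[1]='b', prepend. Next row=LF[1]=2
  step 4: row=2, L[2]='b', prepend. Next row=LF[2]=3
  step 5: row=3, L[3]='e', prepend. Next row=LF[3]=4
  step 6: row=4, L[4]='g', prepend. Next row=LF[4]=5
Reversed output: gebbb$

Answer: gebbb$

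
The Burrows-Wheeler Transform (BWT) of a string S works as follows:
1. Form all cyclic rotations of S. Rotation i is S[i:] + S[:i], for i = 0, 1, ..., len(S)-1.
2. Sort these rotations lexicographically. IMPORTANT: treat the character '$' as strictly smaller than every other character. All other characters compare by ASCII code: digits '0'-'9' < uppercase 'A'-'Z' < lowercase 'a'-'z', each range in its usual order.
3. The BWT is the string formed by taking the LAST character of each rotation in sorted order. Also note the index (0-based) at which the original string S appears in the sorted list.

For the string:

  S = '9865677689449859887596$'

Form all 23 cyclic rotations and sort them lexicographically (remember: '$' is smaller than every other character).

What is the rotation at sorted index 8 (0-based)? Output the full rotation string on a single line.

All 23 rotations (rotation i = S[i:]+S[:i]):
  rot[0] = 9865677689449859887596$
  rot[1] = 865677689449859887596$9
  rot[2] = 65677689449859887596$98
  rot[3] = 5677689449859887596$986
  rot[4] = 677689449859887596$9865
  rot[5] = 77689449859887596$98656
  rot[6] = 7689449859887596$986567
  rot[7] = 689449859887596$9865677
  rot[8] = 89449859887596$98656776
  rot[9] = 9449859887596$986567768
  rot[10] = 449859887596$9865677689
  rot[11] = 49859887596$98656776894
  rot[12] = 9859887596$986567768944
  rot[13] = 859887596$9865677689449
  rot[14] = 59887596$98656776894498
  rot[15] = 9887596$986567768944985
  rot[16] = 887596$9865677689449859
  rot[17] = 87596$98656776894498598
  rot[18] = 7596$986567768944985988
  rot[19] = 596$9865677689449859887
  rot[20] = 96$98656776894498598875
  rot[21] = 6$986567768944985988759
  rot[22] = $9865677689449859887596
Sorted (with $ < everything):
  sorted[0] = $9865677689449859887596
  sorted[1] = 449859887596$9865677689
  sorted[2] = 49859887596$98656776894
  sorted[3] = 5677689449859887596$986
  sorted[4] = 596$9865677689449859887
  sorted[5] = 59887596$98656776894498
  sorted[6] = 6$986567768944985988759
  sorted[7] = 65677689449859887596$98
  sorted[8] = 677689449859887596$9865
  sorted[9] = 689449859887596$9865677
  sorted[10] = 7596$986567768944985988
  sorted[11] = 7689449859887596$986567
  sorted[12] = 77689449859887596$98656
  sorted[13] = 859887596$9865677689449
  sorted[14] = 865677689449859887596$9
  sorted[15] = 87596$98656776894498598
  sorted[16] = 887596$9865677689449859
  sorted[17] = 89449859887596$98656776
  sorted[18] = 9449859887596$986567768
  sorted[19] = 96$98656776894498598875
  sorted[20] = 9859887596$986567768944
  sorted[21] = 9865677689449859887596$
  sorted[22] = 9887596$986567768944985
sorted[8] = 677689449859887596$9865

Answer: 677689449859887596$9865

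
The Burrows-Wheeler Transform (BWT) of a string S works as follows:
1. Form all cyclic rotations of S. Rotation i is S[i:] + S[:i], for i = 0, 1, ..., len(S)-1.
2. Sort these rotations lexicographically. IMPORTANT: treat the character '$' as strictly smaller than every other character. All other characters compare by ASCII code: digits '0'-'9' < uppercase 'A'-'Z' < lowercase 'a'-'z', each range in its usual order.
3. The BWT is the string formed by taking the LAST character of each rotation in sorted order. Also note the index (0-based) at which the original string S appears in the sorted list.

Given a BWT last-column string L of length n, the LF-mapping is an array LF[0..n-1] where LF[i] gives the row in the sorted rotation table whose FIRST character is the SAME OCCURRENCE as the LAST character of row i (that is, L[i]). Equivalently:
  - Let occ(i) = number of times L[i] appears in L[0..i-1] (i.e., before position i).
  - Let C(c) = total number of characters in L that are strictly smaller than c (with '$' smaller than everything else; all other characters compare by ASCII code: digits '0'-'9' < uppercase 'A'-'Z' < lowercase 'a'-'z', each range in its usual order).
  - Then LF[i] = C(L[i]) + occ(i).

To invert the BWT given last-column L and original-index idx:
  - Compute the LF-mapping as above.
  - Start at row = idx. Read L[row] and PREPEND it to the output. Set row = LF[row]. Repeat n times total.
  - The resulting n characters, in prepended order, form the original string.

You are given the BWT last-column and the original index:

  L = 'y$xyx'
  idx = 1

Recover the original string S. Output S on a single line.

Answer: xxyy$

Derivation:
LF mapping: 3 0 1 4 2
Walk LF starting at row 1, prepending L[row]:
  step 1: row=1, L[1]='$', prepend. Next row=LF[1]=0
  step 2: row=0, L[0]='y', prepend. Next row=LF[0]=3
  step 3: row=3, L[3]='y', prepend. Next row=LF[3]=4
  step 4: row=4, L[4]='x', prepend. Next row=LF[4]=2
  step 5: row=2, L[2]='x', prepend. Next row=LF[2]=1
Reversed output: xxyy$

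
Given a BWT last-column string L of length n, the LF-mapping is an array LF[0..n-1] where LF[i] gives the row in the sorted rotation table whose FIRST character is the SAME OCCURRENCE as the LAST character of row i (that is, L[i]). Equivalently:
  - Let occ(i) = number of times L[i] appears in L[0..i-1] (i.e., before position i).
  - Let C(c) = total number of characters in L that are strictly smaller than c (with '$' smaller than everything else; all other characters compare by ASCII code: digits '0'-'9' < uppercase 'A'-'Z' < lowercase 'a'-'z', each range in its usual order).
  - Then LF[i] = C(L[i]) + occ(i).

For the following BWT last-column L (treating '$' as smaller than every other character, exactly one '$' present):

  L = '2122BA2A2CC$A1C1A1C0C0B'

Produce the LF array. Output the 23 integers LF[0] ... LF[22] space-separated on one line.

Answer: 7 3 8 9 16 12 10 13 11 18 19 0 14 4 20 5 15 6 21 1 22 2 17

Derivation:
Char counts: '$':1, '0':2, '1':4, '2':5, 'A':4, 'B':2, 'C':5
C (first-col start): C('$')=0, C('0')=1, C('1')=3, C('2')=7, C('A')=12, C('B')=16, C('C')=18
L[0]='2': occ=0, LF[0]=C('2')+0=7+0=7
L[1]='1': occ=0, LF[1]=C('1')+0=3+0=3
L[2]='2': occ=1, LF[2]=C('2')+1=7+1=8
L[3]='2': occ=2, LF[3]=C('2')+2=7+2=9
L[4]='B': occ=0, LF[4]=C('B')+0=16+0=16
L[5]='A': occ=0, LF[5]=C('A')+0=12+0=12
L[6]='2': occ=3, LF[6]=C('2')+3=7+3=10
L[7]='A': occ=1, LF[7]=C('A')+1=12+1=13
L[8]='2': occ=4, LF[8]=C('2')+4=7+4=11
L[9]='C': occ=0, LF[9]=C('C')+0=18+0=18
L[10]='C': occ=1, LF[10]=C('C')+1=18+1=19
L[11]='$': occ=0, LF[11]=C('$')+0=0+0=0
L[12]='A': occ=2, LF[12]=C('A')+2=12+2=14
L[13]='1': occ=1, LF[13]=C('1')+1=3+1=4
L[14]='C': occ=2, LF[14]=C('C')+2=18+2=20
L[15]='1': occ=2, LF[15]=C('1')+2=3+2=5
L[16]='A': occ=3, LF[16]=C('A')+3=12+3=15
L[17]='1': occ=3, LF[17]=C('1')+3=3+3=6
L[18]='C': occ=3, LF[18]=C('C')+3=18+3=21
L[19]='0': occ=0, LF[19]=C('0')+0=1+0=1
L[20]='C': occ=4, LF[20]=C('C')+4=18+4=22
L[21]='0': occ=1, LF[21]=C('0')+1=1+1=2
L[22]='B': occ=1, LF[22]=C('B')+1=16+1=17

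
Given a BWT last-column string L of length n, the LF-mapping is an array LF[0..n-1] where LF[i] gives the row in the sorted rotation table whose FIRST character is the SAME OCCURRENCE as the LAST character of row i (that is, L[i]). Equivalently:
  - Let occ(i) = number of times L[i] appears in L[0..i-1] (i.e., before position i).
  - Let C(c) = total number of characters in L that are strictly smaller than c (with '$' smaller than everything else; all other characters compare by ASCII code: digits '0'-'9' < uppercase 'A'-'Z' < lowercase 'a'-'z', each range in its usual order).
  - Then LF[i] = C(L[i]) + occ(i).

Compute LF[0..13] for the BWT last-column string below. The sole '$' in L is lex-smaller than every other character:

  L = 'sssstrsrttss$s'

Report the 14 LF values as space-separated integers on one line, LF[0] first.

Char counts: '$':1, 'r':2, 's':8, 't':3
C (first-col start): C('$')=0, C('r')=1, C('s')=3, C('t')=11
L[0]='s': occ=0, LF[0]=C('s')+0=3+0=3
L[1]='s': occ=1, LF[1]=C('s')+1=3+1=4
L[2]='s': occ=2, LF[2]=C('s')+2=3+2=5
L[3]='s': occ=3, LF[3]=C('s')+3=3+3=6
L[4]='t': occ=0, LF[4]=C('t')+0=11+0=11
L[5]='r': occ=0, LF[5]=C('r')+0=1+0=1
L[6]='s': occ=4, LF[6]=C('s')+4=3+4=7
L[7]='r': occ=1, LF[7]=C('r')+1=1+1=2
L[8]='t': occ=1, LF[8]=C('t')+1=11+1=12
L[9]='t': occ=2, LF[9]=C('t')+2=11+2=13
L[10]='s': occ=5, LF[10]=C('s')+5=3+5=8
L[11]='s': occ=6, LF[11]=C('s')+6=3+6=9
L[12]='$': occ=0, LF[12]=C('$')+0=0+0=0
L[13]='s': occ=7, LF[13]=C('s')+7=3+7=10

Answer: 3 4 5 6 11 1 7 2 12 13 8 9 0 10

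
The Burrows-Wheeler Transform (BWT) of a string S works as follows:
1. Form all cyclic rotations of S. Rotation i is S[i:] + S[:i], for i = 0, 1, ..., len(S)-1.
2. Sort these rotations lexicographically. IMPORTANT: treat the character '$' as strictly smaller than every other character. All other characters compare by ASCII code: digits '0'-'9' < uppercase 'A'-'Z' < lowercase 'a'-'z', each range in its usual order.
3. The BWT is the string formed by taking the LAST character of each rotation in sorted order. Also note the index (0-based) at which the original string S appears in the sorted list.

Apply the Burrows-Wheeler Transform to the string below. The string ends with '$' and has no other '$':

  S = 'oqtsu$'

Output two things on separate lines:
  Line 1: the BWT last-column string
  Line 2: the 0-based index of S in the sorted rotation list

All 6 rotations (rotation i = S[i:]+S[:i]):
  rot[0] = oqtsu$
  rot[1] = qtsu$o
  rot[2] = tsu$oq
  rot[3] = su$oqt
  rot[4] = u$oqts
  rot[5] = $oqtsu
Sorted (with $ < everything):
  sorted[0] = $oqtsu  (last char: 'u')
  sorted[1] = oqtsu$  (last char: '$')
  sorted[2] = qtsu$o  (last char: 'o')
  sorted[3] = su$oqt  (last char: 't')
  sorted[4] = tsu$oq  (last char: 'q')
  sorted[5] = u$oqts  (last char: 's')
Last column: u$otqs
Original string S is at sorted index 1

Answer: u$otqs
1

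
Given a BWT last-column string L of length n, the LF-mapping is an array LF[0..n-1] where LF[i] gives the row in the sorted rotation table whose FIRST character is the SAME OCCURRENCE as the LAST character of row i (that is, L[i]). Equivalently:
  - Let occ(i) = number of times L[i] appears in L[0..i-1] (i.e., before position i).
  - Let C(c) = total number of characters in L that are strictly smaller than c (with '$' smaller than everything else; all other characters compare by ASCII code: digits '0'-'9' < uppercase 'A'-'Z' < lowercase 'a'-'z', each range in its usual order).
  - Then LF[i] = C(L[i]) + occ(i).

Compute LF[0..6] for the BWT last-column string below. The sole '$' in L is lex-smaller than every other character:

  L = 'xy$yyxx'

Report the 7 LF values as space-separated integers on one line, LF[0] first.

Char counts: '$':1, 'x':3, 'y':3
C (first-col start): C('$')=0, C('x')=1, C('y')=4
L[0]='x': occ=0, LF[0]=C('x')+0=1+0=1
L[1]='y': occ=0, LF[1]=C('y')+0=4+0=4
L[2]='$': occ=0, LF[2]=C('$')+0=0+0=0
L[3]='y': occ=1, LF[3]=C('y')+1=4+1=5
L[4]='y': occ=2, LF[4]=C('y')+2=4+2=6
L[5]='x': occ=1, LF[5]=C('x')+1=1+1=2
L[6]='x': occ=2, LF[6]=C('x')+2=1+2=3

Answer: 1 4 0 5 6 2 3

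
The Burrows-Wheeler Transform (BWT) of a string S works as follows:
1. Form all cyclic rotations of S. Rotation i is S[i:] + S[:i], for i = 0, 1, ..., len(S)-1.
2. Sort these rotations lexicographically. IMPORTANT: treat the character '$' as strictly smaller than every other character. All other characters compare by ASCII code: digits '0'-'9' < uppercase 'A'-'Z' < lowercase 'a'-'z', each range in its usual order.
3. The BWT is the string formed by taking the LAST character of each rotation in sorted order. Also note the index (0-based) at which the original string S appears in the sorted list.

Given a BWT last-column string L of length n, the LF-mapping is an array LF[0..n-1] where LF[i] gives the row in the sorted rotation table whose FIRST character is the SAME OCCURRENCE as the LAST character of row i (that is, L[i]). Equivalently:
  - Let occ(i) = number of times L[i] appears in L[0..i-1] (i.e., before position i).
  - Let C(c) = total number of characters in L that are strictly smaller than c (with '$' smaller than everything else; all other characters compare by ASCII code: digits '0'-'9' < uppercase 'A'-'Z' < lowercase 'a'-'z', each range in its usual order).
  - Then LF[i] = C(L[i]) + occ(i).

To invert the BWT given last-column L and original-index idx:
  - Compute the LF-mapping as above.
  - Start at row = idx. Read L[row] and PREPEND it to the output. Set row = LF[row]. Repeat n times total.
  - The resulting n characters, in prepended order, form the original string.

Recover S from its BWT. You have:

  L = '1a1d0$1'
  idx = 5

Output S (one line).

LF mapping: 2 5 3 6 1 0 4
Walk LF starting at row 5, prepending L[row]:
  step 1: row=5, L[5]='$', prepend. Next row=LF[5]=0
  step 2: row=0, L[0]='1', prepend. Next row=LF[0]=2
  step 3: row=2, L[2]='1', prepend. Next row=LF[2]=3
  step 4: row=3, L[3]='d', prepend. Next row=LF[3]=6
  step 5: row=6, L[6]='1', prepend. Next row=LF[6]=4
  step 6: row=4, L[4]='0', prepend. Next row=LF[4]=1
  step 7: row=1, L[1]='a', prepend. Next row=LF[1]=5
Reversed output: a01d11$

Answer: a01d11$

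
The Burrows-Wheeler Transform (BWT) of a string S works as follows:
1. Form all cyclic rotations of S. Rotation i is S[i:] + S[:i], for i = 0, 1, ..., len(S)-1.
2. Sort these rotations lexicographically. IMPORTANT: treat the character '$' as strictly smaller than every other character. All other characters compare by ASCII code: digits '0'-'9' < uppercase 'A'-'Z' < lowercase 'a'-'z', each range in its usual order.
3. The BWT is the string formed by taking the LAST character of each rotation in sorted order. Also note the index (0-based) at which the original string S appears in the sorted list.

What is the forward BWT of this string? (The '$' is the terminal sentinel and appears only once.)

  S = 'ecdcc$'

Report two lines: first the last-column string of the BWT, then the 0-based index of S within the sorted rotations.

Answer: ccdec$
5

Derivation:
All 6 rotations (rotation i = S[i:]+S[:i]):
  rot[0] = ecdcc$
  rot[1] = cdcc$e
  rot[2] = dcc$ec
  rot[3] = cc$ecd
  rot[4] = c$ecdc
  rot[5] = $ecdcc
Sorted (with $ < everything):
  sorted[0] = $ecdcc  (last char: 'c')
  sorted[1] = c$ecdc  (last char: 'c')
  sorted[2] = cc$ecd  (last char: 'd')
  sorted[3] = cdcc$e  (last char: 'e')
  sorted[4] = dcc$ec  (last char: 'c')
  sorted[5] = ecdcc$  (last char: '$')
Last column: ccdec$
Original string S is at sorted index 5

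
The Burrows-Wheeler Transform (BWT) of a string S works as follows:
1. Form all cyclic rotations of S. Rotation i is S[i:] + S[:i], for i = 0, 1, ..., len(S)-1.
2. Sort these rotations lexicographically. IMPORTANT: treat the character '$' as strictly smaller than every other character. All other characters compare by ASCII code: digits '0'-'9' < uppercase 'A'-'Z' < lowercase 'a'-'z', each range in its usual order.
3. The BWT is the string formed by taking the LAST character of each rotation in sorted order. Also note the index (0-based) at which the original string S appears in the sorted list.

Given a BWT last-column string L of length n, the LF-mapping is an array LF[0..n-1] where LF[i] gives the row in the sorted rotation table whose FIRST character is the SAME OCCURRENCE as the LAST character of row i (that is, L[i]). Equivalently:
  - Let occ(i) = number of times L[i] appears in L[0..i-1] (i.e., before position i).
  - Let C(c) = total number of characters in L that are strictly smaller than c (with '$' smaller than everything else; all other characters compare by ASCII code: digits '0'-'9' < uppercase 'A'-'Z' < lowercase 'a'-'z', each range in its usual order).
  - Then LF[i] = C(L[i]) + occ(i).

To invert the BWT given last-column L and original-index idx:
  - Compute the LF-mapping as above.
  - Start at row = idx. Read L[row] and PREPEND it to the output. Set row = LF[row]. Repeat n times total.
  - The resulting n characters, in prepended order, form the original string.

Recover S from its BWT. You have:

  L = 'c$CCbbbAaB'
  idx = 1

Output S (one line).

Answer: AbabbCCBc$

Derivation:
LF mapping: 9 0 3 4 6 7 8 1 5 2
Walk LF starting at row 1, prepending L[row]:
  step 1: row=1, L[1]='$', prepend. Next row=LF[1]=0
  step 2: row=0, L[0]='c', prepend. Next row=LF[0]=9
  step 3: row=9, L[9]='B', prepend. Next row=LF[9]=2
  step 4: row=2, L[2]='C', prepend. Next row=LF[2]=3
  step 5: row=3, L[3]='C', prepend. Next row=LF[3]=4
  step 6: row=4, L[4]='b', prepend. Next row=LF[4]=6
  step 7: row=6, L[6]='b', prepend. Next row=LF[6]=8
  step 8: row=8, L[8]='a', prepend. Next row=LF[8]=5
  step 9: row=5, L[5]='b', prepend. Next row=LF[5]=7
  step 10: row=7, L[7]='A', prepend. Next row=LF[7]=1
Reversed output: AbabbCCBc$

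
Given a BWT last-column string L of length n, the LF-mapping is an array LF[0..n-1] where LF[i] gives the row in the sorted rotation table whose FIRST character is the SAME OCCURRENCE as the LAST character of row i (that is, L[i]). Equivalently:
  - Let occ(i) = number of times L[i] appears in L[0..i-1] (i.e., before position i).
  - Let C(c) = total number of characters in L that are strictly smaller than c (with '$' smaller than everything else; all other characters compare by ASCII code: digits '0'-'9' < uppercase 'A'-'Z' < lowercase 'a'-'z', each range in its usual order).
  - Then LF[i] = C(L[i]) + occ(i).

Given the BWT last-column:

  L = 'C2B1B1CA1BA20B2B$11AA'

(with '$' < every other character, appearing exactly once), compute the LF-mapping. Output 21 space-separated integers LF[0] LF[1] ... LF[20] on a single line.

Answer: 19 7 14 2 15 3 20 10 4 16 11 8 1 17 9 18 0 5 6 12 13

Derivation:
Char counts: '$':1, '0':1, '1':5, '2':3, 'A':4, 'B':5, 'C':2
C (first-col start): C('$')=0, C('0')=1, C('1')=2, C('2')=7, C('A')=10, C('B')=14, C('C')=19
L[0]='C': occ=0, LF[0]=C('C')+0=19+0=19
L[1]='2': occ=0, LF[1]=C('2')+0=7+0=7
L[2]='B': occ=0, LF[2]=C('B')+0=14+0=14
L[3]='1': occ=0, LF[3]=C('1')+0=2+0=2
L[4]='B': occ=1, LF[4]=C('B')+1=14+1=15
L[5]='1': occ=1, LF[5]=C('1')+1=2+1=3
L[6]='C': occ=1, LF[6]=C('C')+1=19+1=20
L[7]='A': occ=0, LF[7]=C('A')+0=10+0=10
L[8]='1': occ=2, LF[8]=C('1')+2=2+2=4
L[9]='B': occ=2, LF[9]=C('B')+2=14+2=16
L[10]='A': occ=1, LF[10]=C('A')+1=10+1=11
L[11]='2': occ=1, LF[11]=C('2')+1=7+1=8
L[12]='0': occ=0, LF[12]=C('0')+0=1+0=1
L[13]='B': occ=3, LF[13]=C('B')+3=14+3=17
L[14]='2': occ=2, LF[14]=C('2')+2=7+2=9
L[15]='B': occ=4, LF[15]=C('B')+4=14+4=18
L[16]='$': occ=0, LF[16]=C('$')+0=0+0=0
L[17]='1': occ=3, LF[17]=C('1')+3=2+3=5
L[18]='1': occ=4, LF[18]=C('1')+4=2+4=6
L[19]='A': occ=2, LF[19]=C('A')+2=10+2=12
L[20]='A': occ=3, LF[20]=C('A')+3=10+3=13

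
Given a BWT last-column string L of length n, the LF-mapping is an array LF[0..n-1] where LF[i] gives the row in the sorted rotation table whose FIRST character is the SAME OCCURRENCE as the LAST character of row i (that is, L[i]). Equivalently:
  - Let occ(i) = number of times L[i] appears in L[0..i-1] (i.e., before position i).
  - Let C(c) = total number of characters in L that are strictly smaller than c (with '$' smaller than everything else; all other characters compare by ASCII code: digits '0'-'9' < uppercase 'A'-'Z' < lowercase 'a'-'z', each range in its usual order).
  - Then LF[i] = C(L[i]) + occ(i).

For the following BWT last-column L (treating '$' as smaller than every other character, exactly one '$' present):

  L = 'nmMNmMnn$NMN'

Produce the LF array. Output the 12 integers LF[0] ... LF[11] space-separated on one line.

Answer: 9 7 1 4 8 2 10 11 0 5 3 6

Derivation:
Char counts: '$':1, 'M':3, 'N':3, 'm':2, 'n':3
C (first-col start): C('$')=0, C('M')=1, C('N')=4, C('m')=7, C('n')=9
L[0]='n': occ=0, LF[0]=C('n')+0=9+0=9
L[1]='m': occ=0, LF[1]=C('m')+0=7+0=7
L[2]='M': occ=0, LF[2]=C('M')+0=1+0=1
L[3]='N': occ=0, LF[3]=C('N')+0=4+0=4
L[4]='m': occ=1, LF[4]=C('m')+1=7+1=8
L[5]='M': occ=1, LF[5]=C('M')+1=1+1=2
L[6]='n': occ=1, LF[6]=C('n')+1=9+1=10
L[7]='n': occ=2, LF[7]=C('n')+2=9+2=11
L[8]='$': occ=0, LF[8]=C('$')+0=0+0=0
L[9]='N': occ=1, LF[9]=C('N')+1=4+1=5
L[10]='M': occ=2, LF[10]=C('M')+2=1+2=3
L[11]='N': occ=2, LF[11]=C('N')+2=4+2=6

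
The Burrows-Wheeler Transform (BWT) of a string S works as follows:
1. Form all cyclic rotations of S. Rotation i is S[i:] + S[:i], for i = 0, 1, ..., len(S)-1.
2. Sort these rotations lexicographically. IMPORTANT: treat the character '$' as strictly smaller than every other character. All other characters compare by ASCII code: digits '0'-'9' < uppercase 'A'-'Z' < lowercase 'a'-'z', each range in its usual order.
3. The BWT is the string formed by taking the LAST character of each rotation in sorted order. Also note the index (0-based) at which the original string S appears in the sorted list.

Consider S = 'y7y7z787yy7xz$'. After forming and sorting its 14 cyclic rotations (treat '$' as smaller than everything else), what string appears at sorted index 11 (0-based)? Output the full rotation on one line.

All 14 rotations (rotation i = S[i:]+S[:i]):
  rot[0] = y7y7z787yy7xz$
  rot[1] = 7y7z787yy7xz$y
  rot[2] = y7z787yy7xz$y7
  rot[3] = 7z787yy7xz$y7y
  rot[4] = z787yy7xz$y7y7
  rot[5] = 787yy7xz$y7y7z
  rot[6] = 87yy7xz$y7y7z7
  rot[7] = 7yy7xz$y7y7z78
  rot[8] = yy7xz$y7y7z787
  rot[9] = y7xz$y7y7z787y
  rot[10] = 7xz$y7y7z787yy
  rot[11] = xz$y7y7z787yy7
  rot[12] = z$y7y7z787yy7x
  rot[13] = $y7y7z787yy7xz
Sorted (with $ < everything):
  sorted[0] = $y7y7z787yy7xz
  sorted[1] = 787yy7xz$y7y7z
  sorted[2] = 7xz$y7y7z787yy
  sorted[3] = 7y7z787yy7xz$y
  sorted[4] = 7yy7xz$y7y7z78
  sorted[5] = 7z787yy7xz$y7y
  sorted[6] = 87yy7xz$y7y7z7
  sorted[7] = xz$y7y7z787yy7
  sorted[8] = y7xz$y7y7z787y
  sorted[9] = y7y7z787yy7xz$
  sorted[10] = y7z787yy7xz$y7
  sorted[11] = yy7xz$y7y7z787
  sorted[12] = z$y7y7z787yy7x
  sorted[13] = z787yy7xz$y7y7
sorted[11] = yy7xz$y7y7z787

Answer: yy7xz$y7y7z787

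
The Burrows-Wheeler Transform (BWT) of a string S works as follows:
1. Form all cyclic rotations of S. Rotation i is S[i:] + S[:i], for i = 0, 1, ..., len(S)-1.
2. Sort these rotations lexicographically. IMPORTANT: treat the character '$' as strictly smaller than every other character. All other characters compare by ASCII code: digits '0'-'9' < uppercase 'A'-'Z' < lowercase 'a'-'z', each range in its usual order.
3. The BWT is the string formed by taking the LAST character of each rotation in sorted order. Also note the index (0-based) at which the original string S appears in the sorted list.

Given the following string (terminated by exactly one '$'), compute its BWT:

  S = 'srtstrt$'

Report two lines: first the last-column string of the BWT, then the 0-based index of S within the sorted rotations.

All 8 rotations (rotation i = S[i:]+S[:i]):
  rot[0] = srtstrt$
  rot[1] = rtstrt$s
  rot[2] = tstrt$sr
  rot[3] = strt$srt
  rot[4] = trt$srts
  rot[5] = rt$srtst
  rot[6] = t$srtstr
  rot[7] = $srtstrt
Sorted (with $ < everything):
  sorted[0] = $srtstrt  (last char: 't')
  sorted[1] = rt$srtst  (last char: 't')
  sorted[2] = rtstrt$s  (last char: 's')
  sorted[3] = srtstrt$  (last char: '$')
  sorted[4] = strt$srt  (last char: 't')
  sorted[5] = t$srtstr  (last char: 'r')
  sorted[6] = trt$srts  (last char: 's')
  sorted[7] = tstrt$sr  (last char: 'r')
Last column: tts$trsr
Original string S is at sorted index 3

Answer: tts$trsr
3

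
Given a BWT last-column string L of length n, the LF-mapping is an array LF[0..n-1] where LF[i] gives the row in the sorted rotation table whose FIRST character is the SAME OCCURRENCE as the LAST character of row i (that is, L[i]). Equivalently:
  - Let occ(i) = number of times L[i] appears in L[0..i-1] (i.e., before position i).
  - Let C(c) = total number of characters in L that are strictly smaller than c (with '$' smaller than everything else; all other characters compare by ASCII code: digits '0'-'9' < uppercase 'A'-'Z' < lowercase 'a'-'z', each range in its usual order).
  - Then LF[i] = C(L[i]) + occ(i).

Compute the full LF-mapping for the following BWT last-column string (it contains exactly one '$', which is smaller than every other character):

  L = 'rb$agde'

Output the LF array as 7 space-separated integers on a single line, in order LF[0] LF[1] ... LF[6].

Char counts: '$':1, 'a':1, 'b':1, 'd':1, 'e':1, 'g':1, 'r':1
C (first-col start): C('$')=0, C('a')=1, C('b')=2, C('d')=3, C('e')=4, C('g')=5, C('r')=6
L[0]='r': occ=0, LF[0]=C('r')+0=6+0=6
L[1]='b': occ=0, LF[1]=C('b')+0=2+0=2
L[2]='$': occ=0, LF[2]=C('$')+0=0+0=0
L[3]='a': occ=0, LF[3]=C('a')+0=1+0=1
L[4]='g': occ=0, LF[4]=C('g')+0=5+0=5
L[5]='d': occ=0, LF[5]=C('d')+0=3+0=3
L[6]='e': occ=0, LF[6]=C('e')+0=4+0=4

Answer: 6 2 0 1 5 3 4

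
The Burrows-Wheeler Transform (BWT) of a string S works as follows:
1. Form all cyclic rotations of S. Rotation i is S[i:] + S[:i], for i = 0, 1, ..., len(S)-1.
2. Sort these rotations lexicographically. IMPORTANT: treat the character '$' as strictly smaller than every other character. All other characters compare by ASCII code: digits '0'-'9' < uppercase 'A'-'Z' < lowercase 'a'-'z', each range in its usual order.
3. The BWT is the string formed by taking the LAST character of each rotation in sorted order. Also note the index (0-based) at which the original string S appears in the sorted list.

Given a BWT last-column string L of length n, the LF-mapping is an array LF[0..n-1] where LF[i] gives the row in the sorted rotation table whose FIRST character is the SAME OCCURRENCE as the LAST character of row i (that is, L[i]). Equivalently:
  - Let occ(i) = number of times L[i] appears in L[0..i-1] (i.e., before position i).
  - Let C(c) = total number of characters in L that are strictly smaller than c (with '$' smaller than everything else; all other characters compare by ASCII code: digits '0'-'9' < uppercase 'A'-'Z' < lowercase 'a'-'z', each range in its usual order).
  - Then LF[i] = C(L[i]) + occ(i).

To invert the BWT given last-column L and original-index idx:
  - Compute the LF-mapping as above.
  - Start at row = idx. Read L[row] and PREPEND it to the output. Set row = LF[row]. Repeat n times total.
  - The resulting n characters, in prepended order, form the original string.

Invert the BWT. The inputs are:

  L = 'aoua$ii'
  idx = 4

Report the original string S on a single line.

Answer: iuaioa$

Derivation:
LF mapping: 1 5 6 2 0 3 4
Walk LF starting at row 4, prepending L[row]:
  step 1: row=4, L[4]='$', prepend. Next row=LF[4]=0
  step 2: row=0, L[0]='a', prepend. Next row=LF[0]=1
  step 3: row=1, L[1]='o', prepend. Next row=LF[1]=5
  step 4: row=5, L[5]='i', prepend. Next row=LF[5]=3
  step 5: row=3, L[3]='a', prepend. Next row=LF[3]=2
  step 6: row=2, L[2]='u', prepend. Next row=LF[2]=6
  step 7: row=6, L[6]='i', prepend. Next row=LF[6]=4
Reversed output: iuaioa$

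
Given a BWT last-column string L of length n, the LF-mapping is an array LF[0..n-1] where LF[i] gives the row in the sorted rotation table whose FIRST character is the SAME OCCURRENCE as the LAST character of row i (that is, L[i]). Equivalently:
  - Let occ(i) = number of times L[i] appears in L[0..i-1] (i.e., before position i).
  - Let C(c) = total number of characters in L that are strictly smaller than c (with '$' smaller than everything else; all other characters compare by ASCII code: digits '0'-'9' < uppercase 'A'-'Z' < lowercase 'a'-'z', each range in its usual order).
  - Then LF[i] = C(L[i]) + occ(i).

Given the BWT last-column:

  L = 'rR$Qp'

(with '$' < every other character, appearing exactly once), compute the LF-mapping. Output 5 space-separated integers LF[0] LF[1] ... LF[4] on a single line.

Char counts: '$':1, 'Q':1, 'R':1, 'p':1, 'r':1
C (first-col start): C('$')=0, C('Q')=1, C('R')=2, C('p')=3, C('r')=4
L[0]='r': occ=0, LF[0]=C('r')+0=4+0=4
L[1]='R': occ=0, LF[1]=C('R')+0=2+0=2
L[2]='$': occ=0, LF[2]=C('$')+0=0+0=0
L[3]='Q': occ=0, LF[3]=C('Q')+0=1+0=1
L[4]='p': occ=0, LF[4]=C('p')+0=3+0=3

Answer: 4 2 0 1 3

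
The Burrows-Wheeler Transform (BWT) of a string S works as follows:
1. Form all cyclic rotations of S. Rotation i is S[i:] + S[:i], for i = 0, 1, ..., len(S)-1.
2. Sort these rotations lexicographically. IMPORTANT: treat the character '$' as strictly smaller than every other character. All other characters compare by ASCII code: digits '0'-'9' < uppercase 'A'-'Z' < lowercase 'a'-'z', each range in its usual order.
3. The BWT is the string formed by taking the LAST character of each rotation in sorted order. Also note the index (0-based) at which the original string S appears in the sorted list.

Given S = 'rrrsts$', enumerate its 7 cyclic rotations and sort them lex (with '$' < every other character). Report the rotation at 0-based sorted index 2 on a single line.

All 7 rotations (rotation i = S[i:]+S[:i]):
  rot[0] = rrrsts$
  rot[1] = rrsts$r
  rot[2] = rsts$rr
  rot[3] = sts$rrr
  rot[4] = ts$rrrs
  rot[5] = s$rrrst
  rot[6] = $rrrsts
Sorted (with $ < everything):
  sorted[0] = $rrrsts
  sorted[1] = rrrsts$
  sorted[2] = rrsts$r
  sorted[3] = rsts$rr
  sorted[4] = s$rrrst
  sorted[5] = sts$rrr
  sorted[6] = ts$rrrs
sorted[2] = rrsts$r

Answer: rrsts$r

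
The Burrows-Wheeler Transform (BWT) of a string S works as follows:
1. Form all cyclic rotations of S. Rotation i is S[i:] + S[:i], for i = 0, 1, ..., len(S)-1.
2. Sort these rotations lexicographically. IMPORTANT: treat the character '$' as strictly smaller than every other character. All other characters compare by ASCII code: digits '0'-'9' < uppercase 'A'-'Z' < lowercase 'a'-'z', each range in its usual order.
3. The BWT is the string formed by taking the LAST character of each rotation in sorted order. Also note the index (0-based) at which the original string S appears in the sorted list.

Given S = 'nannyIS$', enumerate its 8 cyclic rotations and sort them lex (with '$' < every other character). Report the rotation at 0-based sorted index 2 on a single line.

All 8 rotations (rotation i = S[i:]+S[:i]):
  rot[0] = nannyIS$
  rot[1] = annyIS$n
  rot[2] = nnyIS$na
  rot[3] = nyIS$nan
  rot[4] = yIS$nann
  rot[5] = IS$nanny
  rot[6] = S$nannyI
  rot[7] = $nannyIS
Sorted (with $ < everything):
  sorted[0] = $nannyIS
  sorted[1] = IS$nanny
  sorted[2] = S$nannyI
  sorted[3] = annyIS$n
  sorted[4] = nannyIS$
  sorted[5] = nnyIS$na
  sorted[6] = nyIS$nan
  sorted[7] = yIS$nann
sorted[2] = S$nannyI

Answer: S$nannyI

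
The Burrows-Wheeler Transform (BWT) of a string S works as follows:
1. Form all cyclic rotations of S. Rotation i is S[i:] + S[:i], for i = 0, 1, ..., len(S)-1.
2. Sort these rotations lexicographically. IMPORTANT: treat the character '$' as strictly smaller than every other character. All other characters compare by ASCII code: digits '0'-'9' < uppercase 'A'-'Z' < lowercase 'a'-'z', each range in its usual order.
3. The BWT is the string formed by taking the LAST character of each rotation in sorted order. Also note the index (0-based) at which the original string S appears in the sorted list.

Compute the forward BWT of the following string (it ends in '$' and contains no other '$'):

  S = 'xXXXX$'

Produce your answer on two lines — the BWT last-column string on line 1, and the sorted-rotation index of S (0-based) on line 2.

Answer: XXXXx$
5

Derivation:
All 6 rotations (rotation i = S[i:]+S[:i]):
  rot[0] = xXXXX$
  rot[1] = XXXX$x
  rot[2] = XXX$xX
  rot[3] = XX$xXX
  rot[4] = X$xXXX
  rot[5] = $xXXXX
Sorted (with $ < everything):
  sorted[0] = $xXXXX  (last char: 'X')
  sorted[1] = X$xXXX  (last char: 'X')
  sorted[2] = XX$xXX  (last char: 'X')
  sorted[3] = XXX$xX  (last char: 'X')
  sorted[4] = XXXX$x  (last char: 'x')
  sorted[5] = xXXXX$  (last char: '$')
Last column: XXXXx$
Original string S is at sorted index 5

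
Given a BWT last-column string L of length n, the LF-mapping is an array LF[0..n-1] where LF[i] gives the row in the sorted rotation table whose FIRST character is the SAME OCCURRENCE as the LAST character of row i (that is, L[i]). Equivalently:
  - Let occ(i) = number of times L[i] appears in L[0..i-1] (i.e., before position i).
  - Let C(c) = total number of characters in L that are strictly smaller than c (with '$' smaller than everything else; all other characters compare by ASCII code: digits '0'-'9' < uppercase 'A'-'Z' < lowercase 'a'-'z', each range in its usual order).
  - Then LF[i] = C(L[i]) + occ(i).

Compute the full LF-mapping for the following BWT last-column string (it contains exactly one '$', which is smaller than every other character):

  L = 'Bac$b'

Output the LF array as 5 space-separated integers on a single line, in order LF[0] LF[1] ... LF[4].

Answer: 1 2 4 0 3

Derivation:
Char counts: '$':1, 'B':1, 'a':1, 'b':1, 'c':1
C (first-col start): C('$')=0, C('B')=1, C('a')=2, C('b')=3, C('c')=4
L[0]='B': occ=0, LF[0]=C('B')+0=1+0=1
L[1]='a': occ=0, LF[1]=C('a')+0=2+0=2
L[2]='c': occ=0, LF[2]=C('c')+0=4+0=4
L[3]='$': occ=0, LF[3]=C('$')+0=0+0=0
L[4]='b': occ=0, LF[4]=C('b')+0=3+0=3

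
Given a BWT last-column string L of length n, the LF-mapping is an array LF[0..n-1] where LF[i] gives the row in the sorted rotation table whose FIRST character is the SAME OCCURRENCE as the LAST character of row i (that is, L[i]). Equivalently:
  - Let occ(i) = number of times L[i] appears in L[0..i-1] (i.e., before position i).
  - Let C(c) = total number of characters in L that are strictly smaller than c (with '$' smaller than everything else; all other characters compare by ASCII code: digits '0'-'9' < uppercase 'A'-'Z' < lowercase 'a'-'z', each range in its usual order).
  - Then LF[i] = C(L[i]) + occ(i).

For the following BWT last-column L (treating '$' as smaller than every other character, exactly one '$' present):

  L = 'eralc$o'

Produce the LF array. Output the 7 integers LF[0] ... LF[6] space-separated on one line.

Char counts: '$':1, 'a':1, 'c':1, 'e':1, 'l':1, 'o':1, 'r':1
C (first-col start): C('$')=0, C('a')=1, C('c')=2, C('e')=3, C('l')=4, C('o')=5, C('r')=6
L[0]='e': occ=0, LF[0]=C('e')+0=3+0=3
L[1]='r': occ=0, LF[1]=C('r')+0=6+0=6
L[2]='a': occ=0, LF[2]=C('a')+0=1+0=1
L[3]='l': occ=0, LF[3]=C('l')+0=4+0=4
L[4]='c': occ=0, LF[4]=C('c')+0=2+0=2
L[5]='$': occ=0, LF[5]=C('$')+0=0+0=0
L[6]='o': occ=0, LF[6]=C('o')+0=5+0=5

Answer: 3 6 1 4 2 0 5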